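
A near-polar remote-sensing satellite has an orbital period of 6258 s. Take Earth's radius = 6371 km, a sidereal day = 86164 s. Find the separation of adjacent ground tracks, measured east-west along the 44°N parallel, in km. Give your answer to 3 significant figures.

Node shift per orbit = (6258.0/86164) × 360° = 26.15°.
Equatorial spacing = 26.15 × 111.2 km/° = 2907 km.
At 44° latitude, spacing = 2907 × cos(44°) = 2091 km.

2090 km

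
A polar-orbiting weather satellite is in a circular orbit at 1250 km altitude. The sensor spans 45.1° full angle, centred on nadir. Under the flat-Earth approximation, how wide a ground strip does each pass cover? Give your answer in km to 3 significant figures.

Half-angle = 45.1°/2 = 22.55°.
Swath width ≈ 2h·tan(θ/2) = 2 × 1250 × tan(22.55°) = 1038.1 km.

1040 km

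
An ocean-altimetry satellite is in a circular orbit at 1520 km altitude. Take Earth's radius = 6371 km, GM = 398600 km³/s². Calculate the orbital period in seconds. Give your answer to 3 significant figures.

Semi-major axis a = 6371 + 1520 = 7891 km. Period T = 2π√(a³/μ) = 2π√(7891³/398600) = 6976.0 s = 116.27 min.

6980 seconds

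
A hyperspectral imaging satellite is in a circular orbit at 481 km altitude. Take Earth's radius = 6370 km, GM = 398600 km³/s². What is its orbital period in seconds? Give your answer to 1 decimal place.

5643.4 seconds

Semi-major axis a = 6370 + 481 = 6851 km. Period T = 2π√(a³/μ) = 2π√(6851³/398600) = 5643.4 s = 94.06 min.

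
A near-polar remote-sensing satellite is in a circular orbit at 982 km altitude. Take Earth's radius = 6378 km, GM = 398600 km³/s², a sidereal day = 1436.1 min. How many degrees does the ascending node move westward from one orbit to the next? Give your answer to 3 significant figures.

Semi-major axis a = 6378 + 982 = 7360 km. Period T = 2π√(a³/μ) = 2π√(7360³/398600) = 6283.9 s = 104.73 min.
During one orbit Earth rotates (6283.9 / 86166) × 360° = 26.25°.

26.3°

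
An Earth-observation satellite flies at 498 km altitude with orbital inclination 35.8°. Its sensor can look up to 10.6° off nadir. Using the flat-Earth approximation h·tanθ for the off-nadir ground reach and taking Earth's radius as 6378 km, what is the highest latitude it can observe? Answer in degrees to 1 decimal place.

36.6°

For a prograde orbit the ground track reaches latitude ±i = ±35.8°.
Sensor half-swath on the ground ≈ 498·tan(10.6°) = 93 km = 0.84° of latitude.
Maximum observable latitude ≈ 35.8 + 0.84 = 36.6°.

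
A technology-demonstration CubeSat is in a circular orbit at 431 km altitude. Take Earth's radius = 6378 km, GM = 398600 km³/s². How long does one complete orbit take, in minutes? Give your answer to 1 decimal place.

Semi-major axis a = 6378 + 431 = 6809 km. Period T = 2π√(a³/μ) = 2π√(6809³/398600) = 5591.6 s = 93.19 min.

93.2 min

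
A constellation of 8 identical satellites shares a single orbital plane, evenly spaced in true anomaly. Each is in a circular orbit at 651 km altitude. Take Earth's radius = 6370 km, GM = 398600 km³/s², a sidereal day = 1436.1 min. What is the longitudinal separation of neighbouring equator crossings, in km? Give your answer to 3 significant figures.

Semi-major axis a = 6370 + 651 = 7021 km. Period T = 2π√(a³/μ) = 2π√(7021³/398600) = 5854.8 s = 97.58 min.
Single-satellite node shift = (5854.8/86166) × 360° = 24.46°.
With 8 satellites evenly phased, successive equator crossings are 24.46/8 = 3.058° apart.
That is 3.058 × 111.2 = 340 km at the equator.

340 km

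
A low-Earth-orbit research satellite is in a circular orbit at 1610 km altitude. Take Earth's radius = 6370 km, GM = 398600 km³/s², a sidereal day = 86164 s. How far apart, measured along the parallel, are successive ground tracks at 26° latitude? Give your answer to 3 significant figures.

Semi-major axis a = 6370 + 1610 = 7980 km. Period T = 2π√(a³/μ) = 2π√(7980³/398600) = 7094.4 s = 118.24 min.
Node shift per orbit = (7094.4/86164) × 360° = 29.64°.
Equatorial spacing = 29.64 × 111.2 km/° = 3295 km.
At 26° latitude, spacing = 3295 × cos(26°) = 2962 km.

2960 km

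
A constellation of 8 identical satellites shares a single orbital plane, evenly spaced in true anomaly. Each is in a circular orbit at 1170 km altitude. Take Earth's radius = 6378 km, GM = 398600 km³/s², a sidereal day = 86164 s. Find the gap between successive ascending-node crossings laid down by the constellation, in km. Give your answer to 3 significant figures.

Semi-major axis a = 6378 + 1170 = 7548 km. Period T = 2π√(a³/μ) = 2π√(7548³/398600) = 6526.2 s = 108.77 min.
Single-satellite node shift = (6526.2/86164) × 360° = 27.27°.
With 8 satellites evenly phased, successive equator crossings are 27.27/8 = 3.408° apart.
That is 3.408 × 111.3 = 379 km at the equator.

379 km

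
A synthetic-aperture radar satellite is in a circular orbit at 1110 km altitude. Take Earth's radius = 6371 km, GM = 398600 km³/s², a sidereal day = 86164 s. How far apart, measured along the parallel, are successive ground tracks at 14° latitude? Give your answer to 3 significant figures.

2900 km

Semi-major axis a = 6371 + 1110 = 7481 km. Period T = 2π√(a³/μ) = 2π√(7481³/398600) = 6439.5 s = 107.32 min.
Node shift per orbit = (6439.5/86164) × 360° = 26.90°.
Equatorial spacing = 26.90 × 111.2 km/° = 2992 km.
At 14° latitude, spacing = 2992 × cos(14°) = 2903 km.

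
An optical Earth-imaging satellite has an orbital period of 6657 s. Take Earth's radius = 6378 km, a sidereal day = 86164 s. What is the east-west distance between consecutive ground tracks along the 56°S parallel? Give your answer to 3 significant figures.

Node shift per orbit = (6657.0/86164) × 360° = 27.81°.
Equatorial spacing = 27.81 × 111.3 km/° = 3096 km.
At 56° latitude, spacing = 3096 × cos(56°) = 1731 km.

1730 km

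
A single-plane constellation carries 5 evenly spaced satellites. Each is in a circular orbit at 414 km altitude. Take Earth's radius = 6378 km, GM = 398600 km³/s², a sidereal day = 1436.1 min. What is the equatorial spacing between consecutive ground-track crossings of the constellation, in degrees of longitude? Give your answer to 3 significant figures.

4.65°

Semi-major axis a = 6378 + 414 = 6792 km. Period T = 2π√(a³/μ) = 2π√(6792³/398600) = 5570.7 s = 92.84 min.
Single-satellite node shift = (5570.7/86166) × 360° = 23.27°.
With 5 satellites evenly phased, successive equator crossings are 23.27/5 = 4.655° apart.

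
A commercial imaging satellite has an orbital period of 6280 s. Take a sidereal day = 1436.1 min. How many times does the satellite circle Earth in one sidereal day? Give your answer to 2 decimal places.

13.72

Orbits per sidereal day = 86166 / 6280.0 = 13.721.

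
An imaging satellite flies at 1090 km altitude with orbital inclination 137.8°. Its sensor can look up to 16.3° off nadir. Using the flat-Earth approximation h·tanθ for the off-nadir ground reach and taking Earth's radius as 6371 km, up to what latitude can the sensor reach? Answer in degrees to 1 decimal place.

45.1°

Retrograde orbit: the ground track reaches ±(180° − i) = ±(180 − 137.8) = ±42.2°.
Sensor half-swath on the ground ≈ 1090·tan(16.3°) = 319 km = 2.87° of latitude.
Maximum observable latitude ≈ 42.2 + 2.87 = 45.1°.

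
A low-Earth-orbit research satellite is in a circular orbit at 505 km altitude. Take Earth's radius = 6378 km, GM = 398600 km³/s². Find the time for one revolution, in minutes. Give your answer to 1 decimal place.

Semi-major axis a = 6378 + 505 = 6883 km. Period T = 2π√(a³/μ) = 2π√(6883³/398600) = 5683.0 s = 94.72 min.

94.7 min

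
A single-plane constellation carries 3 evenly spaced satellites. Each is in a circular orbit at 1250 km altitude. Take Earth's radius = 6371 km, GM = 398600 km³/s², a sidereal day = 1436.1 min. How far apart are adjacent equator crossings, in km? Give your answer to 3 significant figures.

Semi-major axis a = 6371 + 1250 = 7621 km. Period T = 2π√(a³/μ) = 2π√(7621³/398600) = 6621.1 s = 110.35 min.
Single-satellite node shift = (6621.1/86166) × 360° = 27.66°.
With 3 satellites evenly phased, successive equator crossings are 27.66/3 = 9.221° apart.
That is 9.221 × 111.2 = 1025 km at the equator.

1030 km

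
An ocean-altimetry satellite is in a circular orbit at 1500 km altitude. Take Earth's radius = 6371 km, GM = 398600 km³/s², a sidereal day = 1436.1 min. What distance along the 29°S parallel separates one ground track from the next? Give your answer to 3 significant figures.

Semi-major axis a = 6371 + 1500 = 7871 km. Period T = 2π√(a³/μ) = 2π√(7871³/398600) = 6949.5 s = 115.83 min.
Node shift per orbit = (6949.5/86166) × 360° = 29.04°.
Equatorial spacing = 29.04 × 111.2 km/° = 3229 km.
At 29° latitude, spacing = 3229 × cos(29°) = 2824 km.

2820 km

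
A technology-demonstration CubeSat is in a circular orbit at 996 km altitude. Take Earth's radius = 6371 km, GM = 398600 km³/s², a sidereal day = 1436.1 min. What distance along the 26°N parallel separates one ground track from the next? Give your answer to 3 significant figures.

2630 km

Semi-major axis a = 6371 + 996 = 7367 km. Period T = 2π√(a³/μ) = 2π√(7367³/398600) = 6292.8 s = 104.88 min.
Node shift per orbit = (6292.8/86166) × 360° = 26.29°.
Equatorial spacing = 26.29 × 111.2 km/° = 2923 km.
At 26° latitude, spacing = 2923 × cos(26°) = 2628 km.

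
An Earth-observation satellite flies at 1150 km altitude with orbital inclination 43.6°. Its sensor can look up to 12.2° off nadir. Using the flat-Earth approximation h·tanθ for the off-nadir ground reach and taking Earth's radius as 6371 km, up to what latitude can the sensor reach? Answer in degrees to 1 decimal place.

45.8°

For a prograde orbit the ground track reaches latitude ±i = ±43.6°.
Sensor half-swath on the ground ≈ 1150·tan(12.2°) = 249 km = 2.24° of latitude.
Maximum observable latitude ≈ 43.6 + 2.24 = 45.8°.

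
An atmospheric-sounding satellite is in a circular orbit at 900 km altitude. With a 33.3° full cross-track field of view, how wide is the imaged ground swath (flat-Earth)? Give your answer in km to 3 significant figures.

538 km

Half-angle = 33.3°/2 = 16.65°.
Swath width ≈ 2h·tan(θ/2) = 2 × 900 × tan(16.65°) = 538.3 km.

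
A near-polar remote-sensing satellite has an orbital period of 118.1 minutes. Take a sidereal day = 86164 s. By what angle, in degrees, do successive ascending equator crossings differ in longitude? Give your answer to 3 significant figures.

T = 118.1 min = 7086.0 s.
During one orbit Earth rotates (7086.0 / 86164) × 360° = 29.61°.

29.6°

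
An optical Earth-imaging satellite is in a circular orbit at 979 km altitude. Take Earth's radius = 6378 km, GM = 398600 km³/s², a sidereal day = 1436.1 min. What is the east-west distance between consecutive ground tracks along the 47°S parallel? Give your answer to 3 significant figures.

Semi-major axis a = 6378 + 979 = 7357 km. Period T = 2π√(a³/μ) = 2π√(7357³/398600) = 6280.0 s = 104.67 min.
Node shift per orbit = (6280.0/86166) × 360° = 26.24°.
Equatorial spacing = 26.24 × 111.3 km/° = 2921 km.
At 47° latitude, spacing = 2921 × cos(47°) = 1992 km.

1990 km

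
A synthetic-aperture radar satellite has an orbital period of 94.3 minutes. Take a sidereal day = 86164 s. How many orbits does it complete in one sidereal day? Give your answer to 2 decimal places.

T = 94.3 min = 5658.0 s.
Orbits per sidereal day = 86164 / 5658.0 = 15.229.

15.23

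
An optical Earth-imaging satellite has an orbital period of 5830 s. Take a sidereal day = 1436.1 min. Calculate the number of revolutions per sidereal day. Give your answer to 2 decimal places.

Orbits per sidereal day = 86166 / 5830.0 = 14.780.

14.78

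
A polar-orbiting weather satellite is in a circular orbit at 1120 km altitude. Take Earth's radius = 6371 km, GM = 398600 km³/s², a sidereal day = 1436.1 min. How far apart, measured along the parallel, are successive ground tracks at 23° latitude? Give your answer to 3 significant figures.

Semi-major axis a = 6371 + 1120 = 7491 km. Period T = 2π√(a³/μ) = 2π√(7491³/398600) = 6452.4 s = 107.54 min.
Node shift per orbit = (6452.4/86166) × 360° = 26.96°.
Equatorial spacing = 26.96 × 111.2 km/° = 2998 km.
At 23° latitude, spacing = 2998 × cos(23°) = 2759 km.

2760 km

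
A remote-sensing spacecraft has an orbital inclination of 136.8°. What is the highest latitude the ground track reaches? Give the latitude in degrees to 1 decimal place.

Retrograde orbit: the ground track reaches ±(180° − i) = ±(180 − 136.8) = ±43.2°.

43.2°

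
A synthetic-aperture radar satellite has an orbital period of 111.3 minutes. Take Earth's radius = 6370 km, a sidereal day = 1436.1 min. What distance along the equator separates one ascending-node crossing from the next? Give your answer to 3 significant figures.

3100 km

T = 111.3 min = 6678.0 s.
During one orbit Earth rotates (6678.0 / 86166) × 360° = 27.90°.
At the equator that is 27.90° × (2π·6370/360) km/° = 27.90 × 111.2 = 3102 km.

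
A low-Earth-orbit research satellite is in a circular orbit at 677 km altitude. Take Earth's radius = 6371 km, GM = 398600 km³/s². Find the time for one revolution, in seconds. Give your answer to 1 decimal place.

Semi-major axis a = 6371 + 677 = 7048 km. Period T = 2π√(a³/μ) = 2π√(7048³/398600) = 5888.6 s = 98.14 min.

5888.6 seconds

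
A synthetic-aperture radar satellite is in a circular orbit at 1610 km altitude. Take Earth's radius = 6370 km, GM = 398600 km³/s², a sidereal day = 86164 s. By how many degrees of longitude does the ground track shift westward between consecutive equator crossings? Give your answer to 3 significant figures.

29.6°

Semi-major axis a = 6370 + 1610 = 7980 km. Period T = 2π√(a³/μ) = 2π√(7980³/398600) = 7094.4 s = 118.24 min.
During one orbit Earth rotates (7094.4 / 86164) × 360° = 29.64°.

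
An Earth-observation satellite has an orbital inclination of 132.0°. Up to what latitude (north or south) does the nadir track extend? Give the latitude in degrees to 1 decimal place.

48.0°

Retrograde orbit: the ground track reaches ±(180° − i) = ±(180 − 132.0) = ±48.0°.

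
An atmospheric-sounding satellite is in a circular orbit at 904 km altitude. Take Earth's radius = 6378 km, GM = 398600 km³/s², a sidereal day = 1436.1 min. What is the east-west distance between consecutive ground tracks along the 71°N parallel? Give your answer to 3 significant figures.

936 km

Semi-major axis a = 6378 + 904 = 7282 km. Period T = 2π√(a³/μ) = 2π√(7282³/398600) = 6184.3 s = 103.07 min.
Node shift per orbit = (6184.3/86166) × 360° = 25.84°.
Equatorial spacing = 25.84 × 111.3 km/° = 2876 km.
At 71° latitude, spacing = 2876 × cos(71°) = 936 km.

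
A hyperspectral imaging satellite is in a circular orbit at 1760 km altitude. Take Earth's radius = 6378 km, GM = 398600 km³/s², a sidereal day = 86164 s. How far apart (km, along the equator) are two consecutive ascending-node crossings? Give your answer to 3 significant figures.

Semi-major axis a = 6378 + 1760 = 8138 km. Period T = 2π√(a³/μ) = 2π√(8138³/398600) = 7306.1 s = 121.77 min.
During one orbit Earth rotates (7306.1 / 86164) × 360° = 30.53°.
At the equator that is 30.53° × (2π·6378/360) km/° = 30.53 × 111.3 = 3398 km.

3400 km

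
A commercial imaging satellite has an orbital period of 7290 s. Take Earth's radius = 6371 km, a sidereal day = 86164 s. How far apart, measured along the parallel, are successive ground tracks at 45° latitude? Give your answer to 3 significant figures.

2390 km

Node shift per orbit = (7290.0/86164) × 360° = 30.46°.
Equatorial spacing = 30.46 × 111.2 km/° = 3387 km.
At 45° latitude, spacing = 3387 × cos(45°) = 2395 km.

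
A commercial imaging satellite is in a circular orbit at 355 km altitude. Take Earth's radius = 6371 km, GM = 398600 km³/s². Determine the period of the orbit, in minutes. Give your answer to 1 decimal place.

Semi-major axis a = 6371 + 355 = 6726 km. Period T = 2π√(a³/μ) = 2π√(6726³/398600) = 5489.7 s = 91.49 min.

91.5 min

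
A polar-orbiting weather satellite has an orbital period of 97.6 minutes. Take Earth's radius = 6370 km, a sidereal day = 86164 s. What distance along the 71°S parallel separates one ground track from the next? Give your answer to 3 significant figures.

886 km

T = 97.6 min = 5856.0 s.
Node shift per orbit = (5856.0/86164) × 360° = 24.47°.
Equatorial spacing = 24.47 × 111.2 km/° = 2720 km.
At 71° latitude, spacing = 2720 × cos(71°) = 886 km.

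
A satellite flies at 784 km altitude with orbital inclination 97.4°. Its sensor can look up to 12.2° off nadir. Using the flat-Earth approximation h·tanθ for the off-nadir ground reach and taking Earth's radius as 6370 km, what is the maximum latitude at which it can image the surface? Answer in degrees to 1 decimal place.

Retrograde orbit: the ground track reaches ±(180° − i) = ±(180 − 97.4) = ±82.6°.
Sensor half-swath on the ground ≈ 784·tan(12.2°) = 170 km = 1.52° of latitude.
Maximum observable latitude ≈ 82.6 + 1.52 = 84.1°.

84.1°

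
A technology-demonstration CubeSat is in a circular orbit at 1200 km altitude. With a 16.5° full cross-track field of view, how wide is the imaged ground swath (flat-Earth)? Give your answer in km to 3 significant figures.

Half-angle = 16.5°/2 = 8.25°.
Swath width ≈ 2h·tan(θ/2) = 2 × 1200 × tan(8.25°) = 348.0 km.

348 km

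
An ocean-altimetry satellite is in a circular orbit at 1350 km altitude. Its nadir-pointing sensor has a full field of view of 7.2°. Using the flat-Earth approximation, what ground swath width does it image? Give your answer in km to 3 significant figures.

170 km

Half-angle = 7.2°/2 = 3.6°.
Swath width ≈ 2h·tan(θ/2) = 2 × 1350 × tan(3.6°) = 169.9 km.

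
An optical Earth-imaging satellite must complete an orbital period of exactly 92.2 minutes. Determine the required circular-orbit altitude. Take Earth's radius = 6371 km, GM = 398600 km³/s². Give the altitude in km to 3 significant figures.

T = 92.2 min = 5532.0 s.
From T = 2π√(a³/μ): a = (μ T²/4π²)^(1/3) = (398600 × 5532.0² / 4π²)^(1/3) = 6761 km.
Altitude h = a − R = 6761 − 6371 = 390 km.

390 km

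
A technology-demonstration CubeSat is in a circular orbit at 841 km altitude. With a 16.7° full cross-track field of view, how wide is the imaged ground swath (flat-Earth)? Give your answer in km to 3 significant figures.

Half-angle = 16.7°/2 = 8.35°.
Swath width ≈ 2h·tan(θ/2) = 2 × 841 × tan(8.35°) = 246.9 km.

247 km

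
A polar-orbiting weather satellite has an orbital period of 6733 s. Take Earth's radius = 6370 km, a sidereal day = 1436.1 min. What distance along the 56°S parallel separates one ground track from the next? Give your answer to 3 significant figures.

Node shift per orbit = (6733.0/86166) × 360° = 28.13°.
Equatorial spacing = 28.13 × 111.2 km/° = 3127 km.
At 56° latitude, spacing = 3127 × cos(56°) = 1749 km.

1750 km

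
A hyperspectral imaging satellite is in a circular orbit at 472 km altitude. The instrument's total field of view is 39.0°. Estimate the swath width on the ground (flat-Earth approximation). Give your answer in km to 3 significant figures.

334 km

Half-angle = 39.0°/2 = 19.5°.
Swath width ≈ 2h·tan(θ/2) = 2 × 472 × tan(19.5°) = 334.3 km.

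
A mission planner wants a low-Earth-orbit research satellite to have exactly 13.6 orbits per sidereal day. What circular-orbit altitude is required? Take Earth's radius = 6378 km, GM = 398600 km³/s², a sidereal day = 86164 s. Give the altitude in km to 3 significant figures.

1020 km

Required period T = 86164 / 13.6 = 6335.6 s.
From T = 2π√(a³/μ): a = (μ T²/4π²)^(1/3) = (398600 × 6335.6² / 4π²)^(1/3) = 7400 km.
Altitude h = a − R = 7400 − 6378 = 1022 km.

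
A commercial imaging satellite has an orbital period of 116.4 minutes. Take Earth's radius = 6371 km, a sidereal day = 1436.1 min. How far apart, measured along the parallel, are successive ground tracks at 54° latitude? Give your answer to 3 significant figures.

1910 km

T = 116.4 min = 6984.0 s.
Node shift per orbit = (6984.0/86166) × 360° = 29.18°.
Equatorial spacing = 29.18 × 111.2 km/° = 3245 km.
At 54° latitude, spacing = 3245 × cos(54°) = 1907 km.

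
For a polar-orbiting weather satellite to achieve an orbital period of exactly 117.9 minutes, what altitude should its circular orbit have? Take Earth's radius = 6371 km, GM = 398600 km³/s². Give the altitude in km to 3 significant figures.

1590 km

T = 117.9 min = 7074.0 s.
From T = 2π√(a³/μ): a = (μ T²/4π²)^(1/3) = (398600 × 7074.0² / 4π²)^(1/3) = 7965 km.
Altitude h = a − R = 7965 − 6371 = 1594 km.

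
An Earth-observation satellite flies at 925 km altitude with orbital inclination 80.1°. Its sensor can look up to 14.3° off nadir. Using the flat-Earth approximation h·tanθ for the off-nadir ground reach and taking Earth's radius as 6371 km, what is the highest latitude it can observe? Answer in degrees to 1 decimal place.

For a prograde orbit the ground track reaches latitude ±i = ±80.1°.
Sensor half-swath on the ground ≈ 925·tan(14.3°) = 236 km = 2.12° of latitude.
Maximum observable latitude ≈ 80.1 + 2.12 = 82.2°.

82.2°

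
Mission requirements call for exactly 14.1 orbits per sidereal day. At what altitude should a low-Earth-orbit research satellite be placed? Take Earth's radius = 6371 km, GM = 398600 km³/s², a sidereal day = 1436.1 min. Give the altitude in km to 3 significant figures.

853 km

Required period T = 86166 / 14.1 = 6111.1 s.
From T = 2π√(a³/μ): a = (μ T²/4π²)^(1/3) = (398600 × 6111.1² / 4π²)^(1/3) = 7224 km.
Altitude h = a − R = 7224 − 6371 = 853 km.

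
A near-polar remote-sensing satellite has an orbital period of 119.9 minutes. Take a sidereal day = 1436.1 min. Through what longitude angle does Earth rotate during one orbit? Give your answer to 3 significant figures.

30.1°

T = 119.9 min = 7194.0 s.
During one orbit Earth rotates (7194.0 / 86166) × 360° = 30.06°.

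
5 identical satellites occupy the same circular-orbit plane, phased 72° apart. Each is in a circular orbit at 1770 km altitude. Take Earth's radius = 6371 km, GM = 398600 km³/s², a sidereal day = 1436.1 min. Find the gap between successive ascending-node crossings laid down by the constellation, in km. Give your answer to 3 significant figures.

679 km

Semi-major axis a = 6371 + 1770 = 8141 km. Period T = 2π√(a³/μ) = 2π√(8141³/398600) = 7310.2 s = 121.84 min.
Single-satellite node shift = (7310.2/86166) × 360° = 30.54°.
With 5 satellites evenly phased, successive equator crossings are 30.54/5 = 6.108° apart.
That is 6.108 × 111.2 = 679 km at the equator.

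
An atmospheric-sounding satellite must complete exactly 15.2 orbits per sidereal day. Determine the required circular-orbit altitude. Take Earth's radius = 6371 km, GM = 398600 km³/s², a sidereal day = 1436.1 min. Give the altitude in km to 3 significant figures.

501 km

Required period T = 86166 / 15.2 = 5668.8 s.
From T = 2π√(a³/μ): a = (μ T²/4π²)^(1/3) = (398600 × 5668.8² / 4π²)^(1/3) = 6872 km.
Altitude h = a − R = 6872 − 6371 = 501 km.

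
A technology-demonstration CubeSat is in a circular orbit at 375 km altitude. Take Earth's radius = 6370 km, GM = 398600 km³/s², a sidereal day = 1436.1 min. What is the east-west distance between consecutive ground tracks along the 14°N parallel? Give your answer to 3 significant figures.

Semi-major axis a = 6370 + 375 = 6745 km. Period T = 2π√(a³/μ) = 2π√(6745³/398600) = 5513.0 s = 91.88 min.
Node shift per orbit = (5513.0/86166) × 360° = 23.03°.
Equatorial spacing = 23.03 × 111.2 km/° = 2561 km.
At 14° latitude, spacing = 2561 × cos(14°) = 2485 km.

2480 km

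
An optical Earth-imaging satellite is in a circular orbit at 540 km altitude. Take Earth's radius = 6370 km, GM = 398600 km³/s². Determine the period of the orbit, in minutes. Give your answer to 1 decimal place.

95.3 min

Semi-major axis a = 6370 + 540 = 6910 km. Period T = 2π√(a³/μ) = 2π√(6910³/398600) = 5716.5 s = 95.27 min.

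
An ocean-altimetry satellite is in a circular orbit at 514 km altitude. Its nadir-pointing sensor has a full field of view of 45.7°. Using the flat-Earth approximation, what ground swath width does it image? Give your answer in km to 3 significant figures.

433 km

Half-angle = 45.7°/2 = 22.85°.
Swath width ≈ 2h·tan(θ/2) = 2 × 514 × tan(22.85°) = 433.2 km.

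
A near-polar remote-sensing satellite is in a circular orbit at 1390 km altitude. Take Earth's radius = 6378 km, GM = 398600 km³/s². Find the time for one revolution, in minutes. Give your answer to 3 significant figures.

Semi-major axis a = 6378 + 1390 = 7768 km. Period T = 2π√(a³/μ) = 2π√(7768³/398600) = 6813.6 s = 113.56 min.

114 min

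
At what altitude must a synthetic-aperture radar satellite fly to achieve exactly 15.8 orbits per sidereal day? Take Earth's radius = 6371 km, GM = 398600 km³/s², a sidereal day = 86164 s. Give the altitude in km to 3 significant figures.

325 km

Required period T = 86164 / 15.8 = 5453.4 s.
From T = 2π√(a³/μ): a = (μ T²/4π²)^(1/3) = (398600 × 5453.4² / 4π²)^(1/3) = 6696 km.
Altitude h = a − R = 6696 − 6371 = 325 km.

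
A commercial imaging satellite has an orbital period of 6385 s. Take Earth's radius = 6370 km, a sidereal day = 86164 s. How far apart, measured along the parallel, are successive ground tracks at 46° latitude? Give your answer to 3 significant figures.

2060 km

Node shift per orbit = (6385.0/86164) × 360° = 26.68°.
Equatorial spacing = 26.68 × 111.2 km/° = 2966 km.
At 46° latitude, spacing = 2966 × cos(46°) = 2060 km.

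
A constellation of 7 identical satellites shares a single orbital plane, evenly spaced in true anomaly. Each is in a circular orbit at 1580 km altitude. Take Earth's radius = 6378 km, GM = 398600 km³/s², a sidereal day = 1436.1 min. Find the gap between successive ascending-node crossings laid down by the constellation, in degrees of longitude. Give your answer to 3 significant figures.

4.22°

Semi-major axis a = 6378 + 1580 = 7958 km. Period T = 2π√(a³/μ) = 2π√(7958³/398600) = 7065.1 s = 117.75 min.
Single-satellite node shift = (7065.1/86166) × 360° = 29.52°.
With 7 satellites evenly phased, successive equator crossings are 29.52/7 = 4.217° apart.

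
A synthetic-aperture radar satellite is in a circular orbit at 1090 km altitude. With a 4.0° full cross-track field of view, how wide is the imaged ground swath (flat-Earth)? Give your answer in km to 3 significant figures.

76.1 km

Half-angle = 4.0°/2 = 2°.
Swath width ≈ 2h·tan(θ/2) = 2 × 1090 × tan(2°) = 76.1 km.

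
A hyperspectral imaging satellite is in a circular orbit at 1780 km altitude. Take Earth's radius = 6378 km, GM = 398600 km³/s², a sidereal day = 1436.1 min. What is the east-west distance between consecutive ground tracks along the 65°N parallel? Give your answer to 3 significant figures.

Semi-major axis a = 6378 + 1780 = 8158 km. Period T = 2π√(a³/μ) = 2π√(8158³/398600) = 7333.1 s = 122.22 min.
Node shift per orbit = (7333.1/86166) × 360° = 30.64°.
Equatorial spacing = 30.64 × 111.3 km/° = 3410 km.
At 65° latitude, spacing = 3410 × cos(65°) = 1441 km.

1440 km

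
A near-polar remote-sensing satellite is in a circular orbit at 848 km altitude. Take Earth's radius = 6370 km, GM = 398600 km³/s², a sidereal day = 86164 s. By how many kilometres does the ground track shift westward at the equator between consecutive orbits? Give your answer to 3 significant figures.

2830 km

Semi-major axis a = 6370 + 848 = 7218 km. Period T = 2π√(a³/μ) = 2π√(7218³/398600) = 6102.9 s = 101.72 min.
During one orbit Earth rotates (6102.9 / 86164) × 360° = 25.50°.
At the equator that is 25.50° × (2π·6370/360) km/° = 25.50 × 111.2 = 2835 km.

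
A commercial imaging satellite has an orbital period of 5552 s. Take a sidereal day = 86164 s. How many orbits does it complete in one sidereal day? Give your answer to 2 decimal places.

Orbits per sidereal day = 86164 / 5552.0 = 15.519.

15.52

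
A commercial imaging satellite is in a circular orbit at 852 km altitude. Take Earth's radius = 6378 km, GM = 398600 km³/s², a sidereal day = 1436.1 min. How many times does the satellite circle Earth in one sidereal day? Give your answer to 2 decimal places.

14.08

Semi-major axis a = 6378 + 852 = 7230 km. Period T = 2π√(a³/μ) = 2π√(7230³/398600) = 6118.1 s = 101.97 min.
Orbits per sidereal day = 86166 / 6118.1 = 14.084.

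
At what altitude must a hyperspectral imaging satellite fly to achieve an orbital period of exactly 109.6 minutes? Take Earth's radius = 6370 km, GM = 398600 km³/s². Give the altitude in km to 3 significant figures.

T = 109.6 min = 6576.0 s.
From T = 2π√(a³/μ): a = (μ T²/4π²)^(1/3) = (398600 × 6576.0² / 4π²)^(1/3) = 7586 km.
Altitude h = a − R = 7586 − 6370 = 1216 km.

1220 km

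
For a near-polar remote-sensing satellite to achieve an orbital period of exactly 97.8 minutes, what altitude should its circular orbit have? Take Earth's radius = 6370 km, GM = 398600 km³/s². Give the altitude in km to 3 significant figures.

662 km

T = 97.8 min = 5868.0 s.
From T = 2π√(a³/μ): a = (μ T²/4π²)^(1/3) = (398600 × 5868.0² / 4π²)^(1/3) = 7032 km.
Altitude h = a − R = 7032 − 6370 = 662 km.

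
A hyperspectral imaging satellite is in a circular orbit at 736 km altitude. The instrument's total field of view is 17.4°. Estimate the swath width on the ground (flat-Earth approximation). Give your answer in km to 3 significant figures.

225 km

Half-angle = 17.4°/2 = 8.7°.
Swath width ≈ 2h·tan(θ/2) = 2 × 736 × tan(8.7°) = 225.2 km.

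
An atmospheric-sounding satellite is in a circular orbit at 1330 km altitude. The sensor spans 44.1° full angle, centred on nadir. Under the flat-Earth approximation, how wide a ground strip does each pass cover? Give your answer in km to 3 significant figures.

1080 km

Half-angle = 44.1°/2 = 22.05°.
Swath width ≈ 2h·tan(θ/2) = 2 × 1330 × tan(22.05°) = 1077.4 km.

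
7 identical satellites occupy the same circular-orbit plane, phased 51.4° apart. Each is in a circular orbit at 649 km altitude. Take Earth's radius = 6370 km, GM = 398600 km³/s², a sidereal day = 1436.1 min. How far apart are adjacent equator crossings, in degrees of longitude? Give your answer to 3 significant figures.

3.49°

Semi-major axis a = 6370 + 649 = 7019 km. Period T = 2π√(a³/μ) = 2π√(7019³/398600) = 5852.3 s = 97.54 min.
Single-satellite node shift = (5852.3/86166) × 360° = 24.45°.
With 7 satellites evenly phased, successive equator crossings are 24.45/7 = 3.493° apart.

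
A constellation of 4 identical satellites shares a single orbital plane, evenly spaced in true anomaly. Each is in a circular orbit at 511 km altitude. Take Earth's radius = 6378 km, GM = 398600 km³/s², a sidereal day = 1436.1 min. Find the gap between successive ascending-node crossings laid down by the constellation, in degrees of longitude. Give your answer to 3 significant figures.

5.94°

Semi-major axis a = 6378 + 511 = 6889 km. Period T = 2π√(a³/μ) = 2π√(6889³/398600) = 5690.4 s = 94.84 min.
Single-satellite node shift = (5690.4/86166) × 360° = 23.77°.
With 4 satellites evenly phased, successive equator crossings are 23.77/4 = 5.944° apart.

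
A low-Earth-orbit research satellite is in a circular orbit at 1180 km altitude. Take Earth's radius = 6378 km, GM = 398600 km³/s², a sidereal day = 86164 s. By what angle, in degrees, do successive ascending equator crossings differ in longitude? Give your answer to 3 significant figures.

Semi-major axis a = 6378 + 1180 = 7558 km. Period T = 2π√(a³/μ) = 2π√(7558³/398600) = 6539.2 s = 108.99 min.
During one orbit Earth rotates (6539.2 / 86164) × 360° = 27.32°.

27.3°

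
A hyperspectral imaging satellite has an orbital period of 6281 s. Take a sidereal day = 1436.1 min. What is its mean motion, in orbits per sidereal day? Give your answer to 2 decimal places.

Orbits per sidereal day = 86166 / 6281.0 = 13.719.

13.72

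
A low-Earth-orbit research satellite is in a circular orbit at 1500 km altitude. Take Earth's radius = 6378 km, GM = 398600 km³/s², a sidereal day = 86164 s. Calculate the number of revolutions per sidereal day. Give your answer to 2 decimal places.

12.38

Semi-major axis a = 6378 + 1500 = 7878 km. Period T = 2π√(a³/μ) = 2π√(7878³/398600) = 6958.8 s = 115.98 min.
Orbits per sidereal day = 86164 / 6958.8 = 12.382.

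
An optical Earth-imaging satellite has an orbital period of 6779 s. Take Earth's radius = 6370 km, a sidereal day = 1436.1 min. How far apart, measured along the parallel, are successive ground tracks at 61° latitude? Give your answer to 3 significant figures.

1530 km

Node shift per orbit = (6779.0/86166) × 360° = 28.32°.
Equatorial spacing = 28.32 × 111.2 km/° = 3149 km.
At 61° latitude, spacing = 3149 × cos(61°) = 1527 km.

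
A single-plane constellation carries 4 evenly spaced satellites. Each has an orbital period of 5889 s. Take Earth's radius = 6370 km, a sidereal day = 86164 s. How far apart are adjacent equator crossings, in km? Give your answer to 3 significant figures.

Single-satellite node shift = (5889.0/86164) × 360° = 24.60°.
With 4 satellites evenly phased, successive equator crossings are 24.60/4 = 6.151° apart.
That is 6.151 × 111.2 = 684 km at the equator.

684 km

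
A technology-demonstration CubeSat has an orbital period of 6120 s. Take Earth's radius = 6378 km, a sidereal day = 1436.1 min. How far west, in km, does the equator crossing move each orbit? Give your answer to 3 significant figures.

2850 km

During one orbit Earth rotates (6120.0 / 86166) × 360° = 25.57°.
At the equator that is 25.57° × (2π·6378/360) km/° = 25.57 × 111.3 = 2846 km.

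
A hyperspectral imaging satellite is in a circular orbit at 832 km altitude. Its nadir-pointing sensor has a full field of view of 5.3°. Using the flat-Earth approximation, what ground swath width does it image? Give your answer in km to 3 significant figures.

77.0 km

Half-angle = 5.3°/2 = 2.65°.
Swath width ≈ 2h·tan(θ/2) = 2 × 832 × tan(2.65°) = 77.0 km.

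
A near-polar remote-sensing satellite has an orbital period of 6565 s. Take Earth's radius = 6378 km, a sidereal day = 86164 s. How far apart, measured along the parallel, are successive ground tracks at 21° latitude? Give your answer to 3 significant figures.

2850 km

Node shift per orbit = (6565.0/86164) × 360° = 27.43°.
Equatorial spacing = 27.43 × 111.3 km/° = 3053 km.
At 21° latitude, spacing = 3053 × cos(21°) = 2851 km.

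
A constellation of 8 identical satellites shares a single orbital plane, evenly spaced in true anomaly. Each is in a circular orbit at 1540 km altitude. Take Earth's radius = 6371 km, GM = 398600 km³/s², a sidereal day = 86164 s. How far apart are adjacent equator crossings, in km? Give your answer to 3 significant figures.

Semi-major axis a = 6371 + 1540 = 7911 km. Period T = 2π√(a³/μ) = 2π√(7911³/398600) = 7002.6 s = 116.71 min.
Single-satellite node shift = (7002.6/86164) × 360° = 29.26°.
With 8 satellites evenly phased, successive equator crossings are 29.26/8 = 3.657° apart.
That is 3.657 × 111.2 = 407 km at the equator.

407 km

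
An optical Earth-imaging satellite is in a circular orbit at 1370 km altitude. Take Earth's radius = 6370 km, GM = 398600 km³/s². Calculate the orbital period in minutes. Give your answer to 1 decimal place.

Semi-major axis a = 6370 + 1370 = 7740 km. Period T = 2π√(a³/μ) = 2π√(7740³/398600) = 6776.8 s = 112.95 min.

112.9 min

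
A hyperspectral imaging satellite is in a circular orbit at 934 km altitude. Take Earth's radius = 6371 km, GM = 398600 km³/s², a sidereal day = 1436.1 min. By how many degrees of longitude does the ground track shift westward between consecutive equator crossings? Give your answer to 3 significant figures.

Semi-major axis a = 6371 + 934 = 7305 km. Period T = 2π√(a³/μ) = 2π√(7305³/398600) = 6213.6 s = 103.56 min.
During one orbit Earth rotates (6213.6 / 86166) × 360° = 25.96°.

26.0°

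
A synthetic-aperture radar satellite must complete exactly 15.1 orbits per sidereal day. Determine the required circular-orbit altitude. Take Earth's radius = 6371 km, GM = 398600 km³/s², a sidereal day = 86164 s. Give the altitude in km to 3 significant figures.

Required period T = 86164 / 15.1 = 5706.2 s.
From T = 2π√(a³/μ): a = (μ T²/4π²)^(1/3) = (398600 × 5706.2² / 4π²)^(1/3) = 6902 km.
Altitude h = a − R = 6902 − 6371 = 531 km.

531 km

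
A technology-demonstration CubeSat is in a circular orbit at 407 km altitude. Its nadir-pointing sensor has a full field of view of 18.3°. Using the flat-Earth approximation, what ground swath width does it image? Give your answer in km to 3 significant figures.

131 km

Half-angle = 18.3°/2 = 9.15°.
Swath width ≈ 2h·tan(θ/2) = 2 × 407 × tan(9.15°) = 131.1 km.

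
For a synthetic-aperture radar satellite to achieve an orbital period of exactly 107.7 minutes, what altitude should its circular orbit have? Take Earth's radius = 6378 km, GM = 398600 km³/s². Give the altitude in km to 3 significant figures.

T = 107.7 min = 6462.0 s.
From T = 2π√(a³/μ): a = (μ T²/4π²)^(1/3) = (398600 × 6462.0² / 4π²)^(1/3) = 7498 km.
Altitude h = a − R = 7498 − 6378 = 1120 km.

1120 km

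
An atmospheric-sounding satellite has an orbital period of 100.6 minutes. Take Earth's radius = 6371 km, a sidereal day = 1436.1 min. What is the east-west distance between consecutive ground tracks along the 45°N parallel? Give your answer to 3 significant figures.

1980 km

T = 100.6 min = 6036.0 s.
Node shift per orbit = (6036.0/86166) × 360° = 25.22°.
Equatorial spacing = 25.22 × 111.2 km/° = 2804 km.
At 45° latitude, spacing = 2804 × cos(45°) = 1983 km.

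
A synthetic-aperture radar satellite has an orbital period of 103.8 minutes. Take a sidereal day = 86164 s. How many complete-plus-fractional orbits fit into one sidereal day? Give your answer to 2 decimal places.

T = 103.8 min = 6228.0 s.
Orbits per sidereal day = 86164 / 6228.0 = 13.835.

13.83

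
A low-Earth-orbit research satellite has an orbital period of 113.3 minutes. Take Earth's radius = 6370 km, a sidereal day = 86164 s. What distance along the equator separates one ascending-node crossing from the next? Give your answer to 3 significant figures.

T = 113.3 min = 6798.0 s.
During one orbit Earth rotates (6798.0 / 86164) × 360° = 28.40°.
At the equator that is 28.40° × (2π·6370/360) km/° = 28.40 × 111.2 = 3158 km.

3160 km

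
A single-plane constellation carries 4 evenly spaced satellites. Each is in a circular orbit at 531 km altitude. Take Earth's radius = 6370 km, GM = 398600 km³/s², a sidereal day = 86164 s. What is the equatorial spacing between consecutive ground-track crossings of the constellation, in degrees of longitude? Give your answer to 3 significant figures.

5.96°

Semi-major axis a = 6370 + 531 = 6901 km. Period T = 2π√(a³/μ) = 2π√(6901³/398600) = 5705.3 s = 95.09 min.
Single-satellite node shift = (5705.3/86164) × 360° = 23.84°.
With 4 satellites evenly phased, successive equator crossings are 23.84/4 = 5.959° apart.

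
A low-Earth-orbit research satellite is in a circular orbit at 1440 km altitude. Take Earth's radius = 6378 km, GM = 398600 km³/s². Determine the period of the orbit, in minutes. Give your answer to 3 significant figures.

Semi-major axis a = 6378 + 1440 = 7818 km. Period T = 2π√(a³/μ) = 2π√(7818³/398600) = 6879.5 s = 114.66 min.

115 min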